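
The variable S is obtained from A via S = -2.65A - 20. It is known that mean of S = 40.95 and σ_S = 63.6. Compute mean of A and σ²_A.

mean of A = -23, σ²_A = 576

From S = -2.65A - 20: mean of S = a·mean of A + b, so mean of A = (mean of S − b)/a = (40.95 − (-20))/(-2.65) = -23.
σ²_S = 63.6² = 4044.96.
σ²_S = a²·σ²_A, so σ²_A = 4044.96/(-2.65)² = 576.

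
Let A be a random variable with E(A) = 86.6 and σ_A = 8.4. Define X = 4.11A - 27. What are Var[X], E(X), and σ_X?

X = 4.11A - 27 is linear with a = 4.11, b = -27.
Var[A] = 8.4² = 70.56.
Var[X] = a²·Var[A] = 4.11²·70.56 = 1191.906576 (the additive constant -27 does not affect variance).
E(X) = a·E(A) + b = 4.11·86.6 + (-27) = 328.926.
σ_X = |a|·σ_A = |4.11|·8.4 = 34.524.

Var[X] = 1191.906576, E(X) = 328.926, σ_X = 34.524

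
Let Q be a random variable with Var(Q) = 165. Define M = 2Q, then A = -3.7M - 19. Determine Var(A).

Var(M) = 2²·165 = 660.
Var(A) = (-3.7)²·660 = 9035.4.

Var(A) = 9035.4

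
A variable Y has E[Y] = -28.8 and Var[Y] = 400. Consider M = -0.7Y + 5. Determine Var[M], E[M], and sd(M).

M = -0.7Y + 5 is linear with a = -0.7, b = 5.
Var[M] = a²·Var[Y] = (-0.7)²·400 = 196 (the additive constant 5 does not affect variance).
E[M] = a·E[Y] + b = (-0.7)·(-28.8) + 5 = 25.16.
sd(Y) = √400 = 20.
sd(M) = |a|·sd(Y) = |-0.7|·20 = 14.

Var[M] = 196, E[M] = 25.16, sd(M) = 14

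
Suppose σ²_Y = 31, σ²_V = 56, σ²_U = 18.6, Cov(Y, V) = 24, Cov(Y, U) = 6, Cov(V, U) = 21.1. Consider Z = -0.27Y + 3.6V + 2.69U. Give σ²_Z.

σ²_Z = a²·σ²_Y + b²·σ²_V + c²·σ²_U + 2ab·Cov(Y, V) + 2ac·Cov(Y, U) + 2bc·Cov(V, U), with a = -0.27, b = 3.6, c = 2.69.
= 2.2599 + 725.76 + 134.59146 + (-46.656) + (-8.7156) + 408.6648
= 1215.90456.

σ²_Z = 1215.90456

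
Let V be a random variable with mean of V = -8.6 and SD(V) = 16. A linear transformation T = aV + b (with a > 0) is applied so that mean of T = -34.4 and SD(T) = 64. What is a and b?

SD(T) = a·SD(V) (a > 0), so a = 64/16 = 4.
mean of T = a·mean of V + b, so b = -34.4 − 4·(-8.6) = 0.

a = 4, b = 0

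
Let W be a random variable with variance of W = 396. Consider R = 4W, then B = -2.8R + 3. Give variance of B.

variance of R = 4²·396 = 6336.
variance of B = (-2.8)²·6336 = 49674.24.

variance of B = 49674.24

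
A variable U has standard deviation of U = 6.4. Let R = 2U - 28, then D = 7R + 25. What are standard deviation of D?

standard deviation of D = 89.6

standard deviation of R = |2|·6.4 = 12.8.
standard deviation of D = |7|·12.8 = 89.6.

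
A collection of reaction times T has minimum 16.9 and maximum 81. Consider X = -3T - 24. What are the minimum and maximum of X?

a = -3 < 0, so order reverses: min(X) = a·max(T)+b = (-3)·81 + (-24) = -267; max(X) = a·min(T)+b = (-3)·16.9 + (-24) = -74.7.

min(X) = -267, max(X) = -74.7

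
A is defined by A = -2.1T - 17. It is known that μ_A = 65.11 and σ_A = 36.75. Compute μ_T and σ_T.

μ_T = -39.1, σ_T = 17.5

From A = -2.1T - 17: μ_A = a·μ_T + b, so μ_T = (μ_A − b)/a = (65.11 − (-17))/(-2.1) = -39.1.
σ_A = |a|·σ_T, so σ_T = 36.75/|-2.1| = 17.5.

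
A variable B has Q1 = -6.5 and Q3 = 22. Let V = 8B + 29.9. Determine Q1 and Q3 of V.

a = 8 > 0: Q1(V) = a·Q1(B)+b = -22.1, Q3(V) = a·Q3(B)+b = 205.9.

Q1(V) = -22.1, Q3(V) = 205.9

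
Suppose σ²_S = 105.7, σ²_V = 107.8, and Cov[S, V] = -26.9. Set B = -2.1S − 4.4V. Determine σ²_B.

σ²_B = 2056.033

σ²_B = a²·σ²_S + b²·σ²_V + 2ab·Cov[S, V] with a = -2.1, b = -4.4.
= (-2.1)²·105.7 + (-4.4)²·107.8 + 2·(-2.1)·(-4.4)·(-26.9)
= 466.137 + 2087.008 + (-497.112) = 2056.033.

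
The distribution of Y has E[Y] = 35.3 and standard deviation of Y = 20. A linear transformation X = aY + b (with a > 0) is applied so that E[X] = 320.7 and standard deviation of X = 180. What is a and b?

a = 9, b = 3

standard deviation of X = a·standard deviation of Y (a > 0), so a = 180/20 = 9.
E[X] = a·E[Y] + b, so b = 320.7 − 9·35.3 = 3.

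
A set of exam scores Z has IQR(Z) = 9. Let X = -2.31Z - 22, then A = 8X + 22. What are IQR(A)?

IQR(X) = |-2.31|·9 = 20.79.
IQR(A) = |8|·20.79 = 166.32.

IQR(A) = 166.32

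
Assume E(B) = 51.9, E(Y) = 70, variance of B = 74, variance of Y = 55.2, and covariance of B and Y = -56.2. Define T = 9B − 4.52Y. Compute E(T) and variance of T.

E(T) = 150.7, variance of T = 11694.19008

E(T) = 9·E(B) + (-4.52)·E(Y) = 9·51.9 + (-4.52)·70 = 150.7.
variance of T = a²·variance of B + b²·variance of Y + 2ab·covariance of B and Y with a = 9, b = -4.52.
= 9²·74 + (-4.52)²·55.2 + 2·9·(-4.52)·(-56.2)
= 5994 + 1127.75808 + 4572.432 = 11694.19008.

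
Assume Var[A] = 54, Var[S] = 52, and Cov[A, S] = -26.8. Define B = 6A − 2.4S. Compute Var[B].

Var[B] = 3015.36

Var[B] = a²·Var[A] + b²·Var[S] + 2ab·Cov[A, S] with a = 6, b = -2.4.
= 6²·54 + (-2.4)²·52 + 2·6·(-2.4)·(-26.8)
= 1944 + 299.52 + 771.84 = 3015.36.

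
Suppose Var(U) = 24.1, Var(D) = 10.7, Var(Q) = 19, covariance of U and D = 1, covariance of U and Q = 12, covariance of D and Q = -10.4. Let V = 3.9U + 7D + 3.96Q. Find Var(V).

Var(V) = a²·Var(U) + b²·Var(D) + c²·Var(Q) + 2ab·covariance of U and D + 2ac·covariance of U and Q + 2bc·covariance of D and Q, with a = 3.9, b = 7, c = 3.96.
= 366.561 + 524.3 + 297.9504 + 54.6 + 370.656 + (-576.576)
= 1037.4914.

Var(V) = 1037.4914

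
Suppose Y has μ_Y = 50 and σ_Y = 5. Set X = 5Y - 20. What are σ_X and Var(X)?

σ_X = 25, Var(X) = 625

X = 5Y - 20 is linear with a = 5, b = -20.
σ_X = |a|·σ_Y = |5|·5 = 25.
Var(Y) = 5² = 25.
Var(X) = a²·Var(Y) = 5²·25 = 625 (the additive constant -20 does not affect variance).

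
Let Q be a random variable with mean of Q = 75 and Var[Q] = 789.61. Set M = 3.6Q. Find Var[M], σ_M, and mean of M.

Var[M] = 10233.3456, σ_M = 101.16, mean of M = 270

M = 3.6Q is linear with a = 3.6, b = 0.
Var[M] = a²·Var[Q] = 3.6²·789.61 = 10233.3456.
σ_Q = √789.61 = 28.1.
σ_M = |a|·σ_Q = |3.6|·28.1 = 101.16.
mean of M = a·mean of Q + b = 3.6·75 = 270.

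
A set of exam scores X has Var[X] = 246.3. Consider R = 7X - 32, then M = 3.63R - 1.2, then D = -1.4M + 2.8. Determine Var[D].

Var[D] = 311694.9839388

Var[R] = 7²·246.3 = 12068.7.
Var[M] = 3.63²·12068.7 = 159028.05303.
Var[D] = (-1.4)²·159028.05303 = 311694.9839388.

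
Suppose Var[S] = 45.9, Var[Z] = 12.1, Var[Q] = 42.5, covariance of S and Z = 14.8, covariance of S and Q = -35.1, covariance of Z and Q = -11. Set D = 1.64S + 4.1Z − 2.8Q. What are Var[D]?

Var[D] = 1434.00244

Var[D] = a²·Var[S] + b²·Var[Z] + c²·Var[Q] + 2ab·covariance of S and Z + 2ac·covariance of S and Q + 2bc·covariance of Z and Q, with a = 1.64, b = 4.1, c = -2.8.
= 123.45264 + 203.401 + 333.2 + 199.0304 + 322.3584 + 252.56
= 1434.00244.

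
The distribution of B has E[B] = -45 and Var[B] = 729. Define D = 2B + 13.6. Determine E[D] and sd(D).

D = 2B + 13.6 is linear with a = 2, b = 13.6.
E[D] = a·E[B] + b = 2·(-45) + 13.6 = -76.4.
sd(B) = √729 = 27.
sd(D) = |a|·sd(B) = |2|·27 = 54.

E[D] = -76.4, sd(D) = 54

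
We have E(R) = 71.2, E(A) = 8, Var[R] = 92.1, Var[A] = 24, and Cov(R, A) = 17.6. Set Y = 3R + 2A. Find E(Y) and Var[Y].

E(Y) = 3·E(R) + 2·E(A) = 3·71.2 + 2·8 = 229.6.
Var[Y] = a²·Var[R] + b²·Var[A] + 2ab·Cov(R, A) with a = 3, b = 2.
= 3²·92.1 + 2²·24 + 2·3·2·17.6
= 828.9 + 96 + 211.2 = 1136.1.

E(Y) = 229.6, Var[Y] = 1136.1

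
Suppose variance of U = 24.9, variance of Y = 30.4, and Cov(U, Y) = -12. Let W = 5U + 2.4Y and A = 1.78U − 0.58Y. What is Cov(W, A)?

By bilinearity, Cov(W, A) = ac·variance of U + bd·variance of Y + (ad+bc)·Cov(U, Y), with a=5, b=2.4, c=1.78, d=-0.58.
ac·variance of U = 5·1.78·24.9 = 221.61
bd·variance of Y = 2.4·(-0.58)·30.4 = -42.3168
(ad+bc)·Cov(U, Y) = (1.372)·(-12) = -16.464
Cov(W, A) = 221.61 + (-42.3168) + (-16.464) = 162.8292.

Cov(W, A) = 162.8292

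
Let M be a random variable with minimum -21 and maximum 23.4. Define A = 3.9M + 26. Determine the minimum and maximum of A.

min(A) = -55.9, max(A) = 117.26

a = 3.9 > 0, so min(A) = a·min(M)+b = 3.9·(-21) + 26 = -55.9 and max(A) = 3.9·23.4 + 26 = 117.26.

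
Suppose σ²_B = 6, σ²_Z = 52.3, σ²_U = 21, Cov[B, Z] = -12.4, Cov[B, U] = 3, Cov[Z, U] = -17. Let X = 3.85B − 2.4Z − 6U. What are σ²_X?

σ²_X = 747.135

σ²_X = a²·σ²_B + b²·σ²_Z + c²·σ²_U + 2ab·Cov[B, Z] + 2ac·Cov[B, U] + 2bc·Cov[Z, U], with a = 3.85, b = -2.4, c = -6.
= 88.935 + 301.248 + 756 + 229.152 + (-138.6) + (-489.6)
= 747.135.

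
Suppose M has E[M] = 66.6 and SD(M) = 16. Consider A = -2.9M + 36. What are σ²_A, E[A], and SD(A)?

σ²_A = 2152.96, E[A] = -157.14, SD(A) = 46.4

A = -2.9M + 36 is linear with a = -2.9, b = 36.
σ²_M = 16² = 256.
σ²_A = a²·σ²_M = (-2.9)²·256 = 2152.96 (the additive constant 36 does not affect variance).
E[A] = a·E[M] + b = (-2.9)·66.6 + 36 = -157.14.
SD(A) = |a|·SD(M) = |-2.9|·16 = 46.4.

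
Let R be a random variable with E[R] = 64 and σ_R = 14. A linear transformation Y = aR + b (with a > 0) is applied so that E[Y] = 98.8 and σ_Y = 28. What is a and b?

a = 2, b = -29.2

σ_Y = a·σ_R (a > 0), so a = 28/14 = 2.
E[Y] = a·E[R] + b, so b = 98.8 − 2·64 = -29.2.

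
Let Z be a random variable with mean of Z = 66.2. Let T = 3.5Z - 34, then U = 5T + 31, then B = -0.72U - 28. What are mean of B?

mean of T = 3.5·66.2 + (-34) = 197.7.
mean of U = 5·197.7 + 31 = 1019.5.
mean of B = (-0.72)·1019.5 + (-28) = -762.04.

mean of B = -762.04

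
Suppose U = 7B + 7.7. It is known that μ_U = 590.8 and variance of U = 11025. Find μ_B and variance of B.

From U = 7B + 7.7: μ_U = a·μ_B + b, so μ_B = (μ_U − b)/a = (590.8 − 7.7)/7 = 83.3.
variance of U = a²·variance of B, so variance of B = 11025/7² = 225.

μ_B = 83.3, variance of B = 225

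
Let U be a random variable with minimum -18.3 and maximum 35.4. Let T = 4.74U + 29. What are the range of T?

Range(T) = 254.538

Range of U = 35.4 − (-18.3) = 53.7.
Range(T) = |a|·Range(U) = |4.74|·53.7 = 254.538.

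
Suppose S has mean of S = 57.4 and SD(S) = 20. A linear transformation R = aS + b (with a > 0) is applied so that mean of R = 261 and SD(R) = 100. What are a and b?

a = 5, b = -26

SD(R) = a·SD(S) (a > 0), so a = 100/20 = 5.
mean of R = a·mean of S + b, so b = 261 − 5·57.4 = -26.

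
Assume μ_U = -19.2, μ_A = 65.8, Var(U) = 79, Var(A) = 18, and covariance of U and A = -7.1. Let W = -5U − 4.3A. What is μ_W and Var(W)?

μ_W = -186.94, Var(W) = 2002.52

μ_W = (-5)·μ_U + (-4.3)·μ_A = (-5)·(-19.2) + (-4.3)·65.8 = -186.94.
Var(W) = a²·Var(U) + b²·Var(A) + 2ab·covariance of U and A with a = -5, b = -4.3.
= (-5)²·79 + (-4.3)²·18 + 2·(-5)·(-4.3)·(-7.1)
= 1975 + 332.82 + (-305.3) = 2002.52.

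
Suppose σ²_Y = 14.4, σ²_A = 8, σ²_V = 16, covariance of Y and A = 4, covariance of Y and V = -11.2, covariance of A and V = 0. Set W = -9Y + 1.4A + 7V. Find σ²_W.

σ²_W = 3276.48

σ²_W = a²·σ²_Y + b²·σ²_A + c²·σ²_V + 2ab·covariance of Y and A + 2ac·covariance of Y and V + 2bc·covariance of A and V, with a = -9, b = 1.4, c = 7.
= 1166.4 + 15.68 + 784 + (-100.8) + 1411.2 + 0
= 3276.48.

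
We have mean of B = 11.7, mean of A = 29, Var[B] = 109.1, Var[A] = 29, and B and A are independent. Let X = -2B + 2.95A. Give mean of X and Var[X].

mean of X = 62.15, Var[X] = 688.7725

mean of X = (-2)·mean of B + 2.95·mean of A = (-2)·11.7 + 2.95·29 = 62.15.
Var[X] = a²·Var[B] + b²·Var[A] + 2ab·Cov[B, A] with a = -2, b = 2.95.
Independence gives Cov[B, A] = 0.
= (-2)²·109.1 + 2.95²·29 + 2·(-2)·2.95·0
= 436.4 + 252.3725 + 0 = 688.7725.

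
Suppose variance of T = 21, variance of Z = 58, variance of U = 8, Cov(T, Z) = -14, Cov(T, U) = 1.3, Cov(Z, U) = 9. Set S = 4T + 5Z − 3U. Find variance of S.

variance of S = a²·variance of T + b²·variance of Z + c²·variance of U + 2ab·Cov(T, Z) + 2ac·Cov(T, U) + 2bc·Cov(Z, U), with a = 4, b = 5, c = -3.
= 336 + 1450 + 72 + (-560) + (-31.2) + (-270)
= 996.8.

variance of S = 996.8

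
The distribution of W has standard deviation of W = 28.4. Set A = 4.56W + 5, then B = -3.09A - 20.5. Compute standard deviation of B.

standard deviation of A = |4.56|·28.4 = 129.504.
standard deviation of B = |-3.09|·129.504 = 400.16736.

standard deviation of B = 400.16736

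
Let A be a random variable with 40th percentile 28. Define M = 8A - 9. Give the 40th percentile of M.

Since a = 8 > 0 the transformation is increasing, so the 40th percentile of M = a·(P_{40} of A) + b = 8·28 + (-9) = 215.

40th percentile of M = 215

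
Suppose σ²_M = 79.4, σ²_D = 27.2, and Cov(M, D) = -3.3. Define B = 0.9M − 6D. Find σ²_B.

σ²_B = 1079.154

σ²_B = a²·σ²_M + b²·σ²_D + 2ab·Cov(M, D) with a = 0.9, b = -6.
= 0.9²·79.4 + (-6)²·27.2 + 2·0.9·(-6)·(-3.3)
= 64.314 + 979.2 + 35.64 = 1079.154.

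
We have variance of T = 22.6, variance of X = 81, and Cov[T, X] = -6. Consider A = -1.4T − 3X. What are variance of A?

variance of A = 722.896

variance of A = a²·variance of T + b²·variance of X + 2ab·Cov[T, X] with a = -1.4, b = -3.
= (-1.4)²·22.6 + (-3)²·81 + 2·(-1.4)·(-3)·(-6)
= 44.296 + 729 + (-50.4) = 722.896.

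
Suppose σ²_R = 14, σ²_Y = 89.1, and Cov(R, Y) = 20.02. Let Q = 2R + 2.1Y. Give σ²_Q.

σ²_Q = a²·σ²_R + b²·σ²_Y + 2ab·Cov(R, Y) with a = 2, b = 2.1.
= 2²·14 + 2.1²·89.1 + 2·2·2.1·20.02
= 56 + 392.931 + 168.168 = 617.099.

σ²_Q = 617.099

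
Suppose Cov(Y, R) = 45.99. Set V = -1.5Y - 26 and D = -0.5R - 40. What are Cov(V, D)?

Cov(V, D) = 34.4925

Cov(V, D) = a·c·Cov(Y, R) = (-1.5)·(-0.5)·45.99 = 34.4925. Additive constants drop out.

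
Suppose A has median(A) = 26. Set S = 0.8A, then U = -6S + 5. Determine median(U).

median(S) = 0.8·26 = 20.8.
median(U) = (-6)·20.8 + 5 = -119.8.

median(U) = -119.8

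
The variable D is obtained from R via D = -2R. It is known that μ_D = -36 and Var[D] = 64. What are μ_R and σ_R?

μ_R = 18, σ_R = 4

From D = -2R: μ_D = a·μ_R + b, so μ_R = (μ_D − b)/a = (-36 − 0)/(-2) = 18.
σ_D = √64 = 8.
σ_D = |a|·σ_R, so σ_R = 8/|-2| = 4.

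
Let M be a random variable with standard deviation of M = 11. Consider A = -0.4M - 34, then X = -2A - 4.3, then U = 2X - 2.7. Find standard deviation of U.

standard deviation of A = |-0.4|·11 = 4.4.
standard deviation of X = |-2|·4.4 = 8.8.
standard deviation of U = |2|·8.8 = 17.6.

standard deviation of U = 17.6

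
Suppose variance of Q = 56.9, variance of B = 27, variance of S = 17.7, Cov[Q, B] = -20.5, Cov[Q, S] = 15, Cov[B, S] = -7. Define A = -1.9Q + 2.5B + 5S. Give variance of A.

variance of A = a²·variance of Q + b²·variance of B + c²·variance of S + 2ab·Cov[Q, B] + 2ac·Cov[Q, S] + 2bc·Cov[B, S], with a = -1.9, b = 2.5, c = 5.
= 205.409 + 168.75 + 442.5 + 194.75 + (-285) + (-175)
= 551.409.

variance of A = 551.409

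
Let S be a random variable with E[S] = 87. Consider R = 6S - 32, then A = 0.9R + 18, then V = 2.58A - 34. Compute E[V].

E[V] = 1150.22

E[R] = 6·87 + (-32) = 490.
E[A] = 0.9·490 + 18 = 459.
E[V] = 2.58·459 + (-34) = 1150.22.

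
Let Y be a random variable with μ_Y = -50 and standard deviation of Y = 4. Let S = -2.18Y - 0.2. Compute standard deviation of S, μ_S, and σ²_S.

S = -2.18Y - 0.2 is linear with a = -2.18, b = -0.2.
standard deviation of S = |a|·standard deviation of Y = |-2.18|·4 = 8.72.
μ_S = a·μ_Y + b = (-2.18)·(-50) + (-0.2) = 108.8.
σ²_Y = 4² = 16.
σ²_S = a²·σ²_Y = (-2.18)²·16 = 76.0384 (the additive constant -0.2 does not affect variance).

standard deviation of S = 8.72, μ_S = 108.8, σ²_S = 76.0384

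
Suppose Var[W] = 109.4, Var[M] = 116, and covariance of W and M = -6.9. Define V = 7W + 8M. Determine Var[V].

Var[V] = 12011.8

Var[V] = a²·Var[W] + b²·Var[M] + 2ab·covariance of W and M with a = 7, b = 8.
= 7²·109.4 + 8²·116 + 2·7·8·(-6.9)
= 5360.6 + 7424 + (-772.8) = 12011.8.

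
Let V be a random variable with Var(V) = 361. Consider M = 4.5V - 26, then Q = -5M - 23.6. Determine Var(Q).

Var(Q) = 182756.25

Var(M) = 4.5²·361 = 7310.25.
Var(Q) = (-5)²·7310.25 = 182756.25.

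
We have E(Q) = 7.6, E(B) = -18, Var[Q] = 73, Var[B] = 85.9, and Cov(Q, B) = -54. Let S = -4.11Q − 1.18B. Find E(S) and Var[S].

E(S) = -9.996, Var[S] = 828.95206

E(S) = (-4.11)·E(Q) + (-1.18)·E(B) = (-4.11)·7.6 + (-1.18)·(-18) = -9.996.
Var[S] = a²·Var[Q] + b²·Var[B] + 2ab·Cov(Q, B) with a = -4.11, b = -1.18.
= (-4.11)²·73 + (-1.18)²·85.9 + 2·(-4.11)·(-1.18)·(-54)
= 1233.1233 + 119.60716 + (-523.7784) = 828.95206.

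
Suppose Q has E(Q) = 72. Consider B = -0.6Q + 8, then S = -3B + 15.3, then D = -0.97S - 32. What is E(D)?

E(D) = -149.273

E(B) = (-0.6)·72 + 8 = -35.2.
E(S) = (-3)·(-35.2) + 15.3 = 120.9.
E(D) = (-0.97)·120.9 + (-32) = -149.273.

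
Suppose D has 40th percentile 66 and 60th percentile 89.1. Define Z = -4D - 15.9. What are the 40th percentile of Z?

40th percentile of Z = -372.3

Since a = -4 < 0 the transformation is decreasing, reversing order: the 40th percentile of Z corresponds to the 60th percentile of D.
So P_{40}(Z) = a·P_{60}(D) + b = (-4)·89.1 + (-15.9) = -372.3.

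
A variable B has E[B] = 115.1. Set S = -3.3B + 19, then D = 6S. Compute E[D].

E[S] = (-3.3)·115.1 + 19 = -360.83.
E[D] = 6·(-360.83) = -2164.98.

E[D] = -2164.98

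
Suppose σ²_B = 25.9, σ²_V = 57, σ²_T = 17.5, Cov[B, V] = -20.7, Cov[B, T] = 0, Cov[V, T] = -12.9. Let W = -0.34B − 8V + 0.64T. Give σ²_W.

σ²_W = a²·σ²_B + b²·σ²_V + c²·σ²_T + 2ab·Cov[B, V] + 2ac·Cov[B, T] + 2bc·Cov[V, T], with a = -0.34, b = -8, c = 0.64.
= 2.99404 + 3648 + 7.168 + (-112.608) + 0 + 132.096
= 3677.65004.

σ²_W = 3677.65004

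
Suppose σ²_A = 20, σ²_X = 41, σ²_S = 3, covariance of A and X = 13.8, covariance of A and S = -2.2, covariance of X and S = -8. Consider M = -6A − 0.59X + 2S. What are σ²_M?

σ²_M = a²·σ²_A + b²·σ²_X + c²·σ²_S + 2ab·covariance of A and X + 2ac·covariance of A and S + 2bc·covariance of X and S, with a = -6, b = -0.59, c = 2.
= 720 + 14.2721 + 12 + 97.704 + 52.8 + 18.88
= 915.6561.

σ²_M = 915.6561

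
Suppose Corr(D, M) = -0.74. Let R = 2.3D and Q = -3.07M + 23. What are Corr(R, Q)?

Linear rescalings preserve |correlation|; the slopes 2.3 and -3.07 have opposite signs, so the correlation flips sign: Corr(R, Q) = −Corr(D, M) = 0.74.

Corr(R, Q) = 0.74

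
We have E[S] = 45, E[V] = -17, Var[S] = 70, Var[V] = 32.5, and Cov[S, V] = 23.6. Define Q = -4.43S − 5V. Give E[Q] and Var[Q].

E[Q] = (-4.43)·E[S] + (-5)·E[V] = (-4.43)·45 + (-5)·(-17) = -114.35.
Var[Q] = a²·Var[S] + b²·Var[V] + 2ab·Cov[S, V] with a = -4.43, b = -5.
= (-4.43)²·70 + (-5)²·32.5 + 2·(-4.43)·(-5)·23.6
= 1373.743 + 812.5 + 1045.48 = 3231.723.

E[Q] = -114.35, Var[Q] = 3231.723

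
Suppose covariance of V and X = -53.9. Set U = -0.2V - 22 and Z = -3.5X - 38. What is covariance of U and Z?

covariance of U and Z = a·c·covariance of V and X = (-0.2)·(-3.5)·(-53.9) = -37.73. Additive constants drop out.

covariance of U and Z = -37.73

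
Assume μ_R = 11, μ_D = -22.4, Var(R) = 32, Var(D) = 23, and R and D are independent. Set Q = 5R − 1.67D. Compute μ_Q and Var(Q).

μ_Q = 5·μ_R + (-1.67)·μ_D = 5·11 + (-1.67)·(-22.4) = 92.408.
Var(Q) = a²·Var(R) + b²·Var(D) + 2ab·Cov(R, D) with a = 5, b = -1.67.
Independence gives Cov(R, D) = 0.
= 5²·32 + (-1.67)²·23 + 2·5·(-1.67)·0
= 800 + 64.1447 + 0 = 864.1447.

μ_Q = 92.408, Var(Q) = 864.1447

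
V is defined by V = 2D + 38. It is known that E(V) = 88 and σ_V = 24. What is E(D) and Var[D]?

From V = 2D + 38: E(V) = a·E(D) + b, so E(D) = (E(V) − b)/a = (88 − 38)/2 = 25.
Var[V] = 24² = 576.
Var[V] = a²·Var[D], so Var[D] = 576/2² = 144.

E(D) = 25, Var[D] = 144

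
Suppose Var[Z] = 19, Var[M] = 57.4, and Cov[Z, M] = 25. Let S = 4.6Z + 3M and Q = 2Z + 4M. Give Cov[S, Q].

Cov[S, Q] = 1473.6

By bilinearity, Cov[S, Q] = ac·Var[Z] + bd·Var[M] + (ad+bc)·Cov[Z, M], with a=4.6, b=3, c=2, d=4.
ac·Var[Z] = 4.6·2·19 = 174.8
bd·Var[M] = 3·4·57.4 = 688.8
(ad+bc)·Cov[Z, M] = (24.4)·25 = 610
Cov[S, Q] = 174.8 + 688.8 + 610 = 1473.6.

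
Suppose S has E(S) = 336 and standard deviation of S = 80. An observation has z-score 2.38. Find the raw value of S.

S = E(S) + z·standard deviation of S = 336 + 2.38·80 = 526.4.

S = 526.4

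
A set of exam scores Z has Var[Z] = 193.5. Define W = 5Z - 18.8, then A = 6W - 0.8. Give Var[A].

Var[W] = 5²·193.5 = 4837.5.
Var[A] = 6²·4837.5 = 174150.

Var[A] = 174150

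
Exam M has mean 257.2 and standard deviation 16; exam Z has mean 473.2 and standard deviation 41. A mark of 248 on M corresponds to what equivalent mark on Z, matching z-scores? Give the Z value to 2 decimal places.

Z = 449.63

z = (248 − 257.2)/16 = -0.575.
Z = 473.2 + z·41 = 473.2 + (248 − 257.2)·41/16 ≈ 449.63.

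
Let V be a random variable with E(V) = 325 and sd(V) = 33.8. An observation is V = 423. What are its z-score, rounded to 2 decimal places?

z = 2.90

z = (V − E(V)) / sd(V) = (423 − 325) / 33.8 ≈ 2.90.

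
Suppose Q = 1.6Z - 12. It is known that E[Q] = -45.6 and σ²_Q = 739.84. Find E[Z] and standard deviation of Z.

E[Z] = -21, standard deviation of Z = 17

From Q = 1.6Z - 12: E[Q] = a·E[Z] + b, so E[Z] = (E[Q] − b)/a = (-45.6 − (-12))/1.6 = -21.
standard deviation of Q = √739.84 = 27.2.
standard deviation of Q = |a|·standard deviation of Z, so standard deviation of Z = 27.2/|1.6| = 17.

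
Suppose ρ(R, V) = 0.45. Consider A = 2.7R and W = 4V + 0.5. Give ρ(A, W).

ρ(A, W) = 0.45

Linear rescalings preserve correlation up to sign; here the slopes 2.7 and 4 have the same sign, so ρ(A, W) = ρ(R, V) = 0.45.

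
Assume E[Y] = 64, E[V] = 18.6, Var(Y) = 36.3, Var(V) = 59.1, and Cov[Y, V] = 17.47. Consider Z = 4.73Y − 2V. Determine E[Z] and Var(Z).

E[Z] = 4.73·E[Y] + (-2)·E[V] = 4.73·64 + (-2)·18.6 = 265.52.
Var(Z) = a²·Var(Y) + b²·Var(V) + 2ab·Cov[Y, V] with a = 4.73, b = -2.
= 4.73²·36.3 + (-2)²·59.1 + 2·4.73·(-2)·17.47
= 812.13627 + 236.4 + (-330.5324) = 718.00387.

E[Z] = 265.52, Var(Z) = 718.00387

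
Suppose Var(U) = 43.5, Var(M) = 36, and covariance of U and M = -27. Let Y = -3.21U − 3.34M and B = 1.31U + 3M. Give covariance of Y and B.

By bilinearity, covariance of Y and B = ac·Var(U) + bd·Var(M) + (ad+bc)·covariance of U and M, with a=-3.21, b=-3.34, c=1.31, d=3.
ac·Var(U) = (-3.21)·1.31·43.5 = -182.92185
bd·Var(M) = (-3.34)·3·36 = -360.72
(ad+bc)·covariance of U and M = (-14.0054)·(-27) = 378.1458
covariance of Y and B = -182.92185 + (-360.72) + 378.1458 = -165.49605.

covariance of Y and B = -165.49605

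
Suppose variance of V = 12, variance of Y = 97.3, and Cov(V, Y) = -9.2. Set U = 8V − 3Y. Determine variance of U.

variance of U = 2085.3

variance of U = a²·variance of V + b²·variance of Y + 2ab·Cov(V, Y) with a = 8, b = -3.
= 8²·12 + (-3)²·97.3 + 2·8·(-3)·(-9.2)
= 768 + 875.7 + 441.6 = 2085.3.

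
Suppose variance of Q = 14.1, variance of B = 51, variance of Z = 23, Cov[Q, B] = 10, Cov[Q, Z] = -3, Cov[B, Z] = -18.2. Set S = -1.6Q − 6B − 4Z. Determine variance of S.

variance of S = 1520.096

variance of S = a²·variance of Q + b²·variance of B + c²·variance of Z + 2ab·Cov[Q, B] + 2ac·Cov[Q, Z] + 2bc·Cov[B, Z], with a = -1.6, b = -6, c = -4.
= 36.096 + 1836 + 368 + 192 + (-38.4) + (-873.6)
= 1520.096.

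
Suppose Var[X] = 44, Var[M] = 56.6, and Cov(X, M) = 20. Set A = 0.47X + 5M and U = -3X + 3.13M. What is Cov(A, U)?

Cov(A, U) = 553.172

By bilinearity, Cov(A, U) = ac·Var[X] + bd·Var[M] + (ad+bc)·Cov(X, M), with a=0.47, b=5, c=-3, d=3.13.
ac·Var[X] = 0.47·(-3)·44 = -62.04
bd·Var[M] = 5·3.13·56.6 = 885.79
(ad+bc)·Cov(X, M) = (-13.5289)·20 = -270.578
Cov(A, U) = -62.04 + 885.79 + (-270.578) = 553.172.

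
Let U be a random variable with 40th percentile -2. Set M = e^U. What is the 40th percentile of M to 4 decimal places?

40th percentile of M = 0.1353

e^U is increasing, so P_{40}(M) = g(P_{40}(U)) ≈ 0.1353.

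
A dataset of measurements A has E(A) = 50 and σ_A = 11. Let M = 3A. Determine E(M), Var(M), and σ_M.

E(M) = 150, Var(M) = 1089, σ_M = 33

M = 3A is linear with a = 3, b = 0.
E(M) = a·E(A) + b = 3·50 = 150.
Var(A) = 11² = 121.
Var(M) = a²·Var(A) = 3²·121 = 1089.
σ_M = |a|·σ_A = |3|·11 = 33.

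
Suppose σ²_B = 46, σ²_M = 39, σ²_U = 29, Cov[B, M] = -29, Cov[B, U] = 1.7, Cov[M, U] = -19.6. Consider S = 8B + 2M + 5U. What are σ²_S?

σ²_S = a²·σ²_B + b²·σ²_M + c²·σ²_U + 2ab·Cov[B, M] + 2ac·Cov[B, U] + 2bc·Cov[M, U], with a = 8, b = 2, c = 5.
= 2944 + 156 + 725 + (-928) + 136 + (-392)
= 2641.

σ²_S = 2641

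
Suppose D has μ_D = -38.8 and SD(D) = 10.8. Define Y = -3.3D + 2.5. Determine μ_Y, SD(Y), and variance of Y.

Y = -3.3D + 2.5 is linear with a = -3.3, b = 2.5.
μ_Y = a·μ_D + b = (-3.3)·(-38.8) + 2.5 = 130.54.
SD(Y) = |a|·SD(D) = |-3.3|·10.8 = 35.64.
variance of D = 10.8² = 116.64.
variance of Y = a²·variance of D = (-3.3)²·116.64 = 1270.2096 (the additive constant 2.5 does not affect variance).

μ_Y = 130.54, SD(Y) = 35.64, variance of Y = 1270.2096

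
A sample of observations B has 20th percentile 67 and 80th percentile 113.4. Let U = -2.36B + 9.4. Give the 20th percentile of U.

20th percentile of U = -258.224

Since a = -2.36 < 0 the transformation is decreasing, reversing order: the 20th percentile of U corresponds to the 80th percentile of B.
So P_{20}(U) = a·P_{80}(B) + b = (-2.36)·113.4 + 9.4 = -258.224.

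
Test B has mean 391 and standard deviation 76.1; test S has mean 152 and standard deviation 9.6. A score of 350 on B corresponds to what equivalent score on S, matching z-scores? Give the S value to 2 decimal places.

S = 146.83

z = (350 − 391)/76.1 ≈ -0.5388.
S = 152 + z·9.6 = 152 + (350 − 391)·9.6/76.1 ≈ 146.83.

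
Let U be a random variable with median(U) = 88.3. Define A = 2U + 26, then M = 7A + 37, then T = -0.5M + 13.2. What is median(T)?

median(A) = 2·88.3 + 26 = 202.6.
median(M) = 7·202.6 + 37 = 1455.2.
median(T) = (-0.5)·1455.2 + 13.2 = -714.4.

median(T) = -714.4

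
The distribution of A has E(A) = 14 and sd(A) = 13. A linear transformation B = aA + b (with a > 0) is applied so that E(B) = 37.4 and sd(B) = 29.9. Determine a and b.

sd(B) = a·sd(A) (a > 0), so a = 29.9/13 = 2.3.
E(B) = a·E(A) + b, so b = 37.4 − 2.3·14 = 5.2.

a = 2.3, b = 5.2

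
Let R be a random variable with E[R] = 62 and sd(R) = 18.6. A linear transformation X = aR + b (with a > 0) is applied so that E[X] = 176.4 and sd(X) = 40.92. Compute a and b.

a = 2.2, b = 40

sd(X) = a·sd(R) (a > 0), so a = 40.92/18.6 = 2.2.
E[X] = a·E[R] + b, so b = 176.4 − 2.2·62 = 40.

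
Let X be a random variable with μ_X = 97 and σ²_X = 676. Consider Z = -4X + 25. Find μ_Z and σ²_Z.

Z = -4X + 25 is linear with a = -4, b = 25.
μ_Z = a·μ_X + b = (-4)·97 + 25 = -363.
σ²_Z = a²·σ²_X = (-4)²·676 = 10816 (the additive constant 25 does not affect variance).

μ_Z = -363, σ²_Z = 10816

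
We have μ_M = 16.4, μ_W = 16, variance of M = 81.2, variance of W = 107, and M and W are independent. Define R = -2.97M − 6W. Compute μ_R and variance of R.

μ_R = -144.708, variance of R = 4568.25708

μ_R = (-2.97)·μ_M + (-6)·μ_W = (-2.97)·16.4 + (-6)·16 = -144.708.
variance of R = a²·variance of M + b²·variance of W + 2ab·Cov[M, W] with a = -2.97, b = -6.
Independence gives Cov[M, W] = 0.
= (-2.97)²·81.2 + (-6)²·107 + 2·(-2.97)·(-6)·0
= 716.25708 + 3852 + 0 = 4568.25708.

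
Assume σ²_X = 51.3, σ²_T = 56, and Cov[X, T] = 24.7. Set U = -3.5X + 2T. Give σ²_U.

σ²_U = a²·σ²_X + b²·σ²_T + 2ab·Cov[X, T] with a = -3.5, b = 2.
= (-3.5)²·51.3 + 2²·56 + 2·(-3.5)·2·24.7
= 628.425 + 224 + (-345.8) = 506.625.

σ²_U = 506.625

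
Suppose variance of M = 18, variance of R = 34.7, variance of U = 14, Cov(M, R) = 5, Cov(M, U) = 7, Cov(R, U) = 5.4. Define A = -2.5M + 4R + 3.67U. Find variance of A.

variance of A = a²·variance of M + b²·variance of R + c²·variance of U + 2ab·Cov(M, R) + 2ac·Cov(M, U) + 2bc·Cov(R, U), with a = -2.5, b = 4, c = 3.67.
= 112.5 + 555.2 + 188.5646 + (-100) + (-128.45) + 158.544
= 786.3586.

variance of A = 786.3586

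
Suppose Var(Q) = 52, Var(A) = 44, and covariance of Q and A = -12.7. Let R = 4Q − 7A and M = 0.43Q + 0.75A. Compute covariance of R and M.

covariance of R and M = -141.433

By bilinearity, covariance of R and M = ac·Var(Q) + bd·Var(A) + (ad+bc)·covariance of Q and A, with a=4, b=-7, c=0.43, d=0.75.
ac·Var(Q) = 4·0.43·52 = 89.44
bd·Var(A) = (-7)·0.75·44 = -231
(ad+bc)·covariance of Q and A = (-0.01)·(-12.7) = 0.127
covariance of R and M = 89.44 + (-231) + 0.127 = -141.433.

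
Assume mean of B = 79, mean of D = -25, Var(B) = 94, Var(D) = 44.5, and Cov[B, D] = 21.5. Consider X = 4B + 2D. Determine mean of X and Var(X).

mean of X = 266, Var(X) = 2026

mean of X = 4·mean of B + 2·mean of D = 4·79 + 2·(-25) = 266.
Var(X) = a²·Var(B) + b²·Var(D) + 2ab·Cov[B, D] with a = 4, b = 2.
= 4²·94 + 2²·44.5 + 2·4·2·21.5
= 1504 + 178 + 344 = 2026.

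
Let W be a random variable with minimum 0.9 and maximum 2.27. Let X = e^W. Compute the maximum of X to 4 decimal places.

max(X) = 9.6794

e^W is increasing on this domain, so max(X) comes from max(W) = 2.27: max(X) = exp(2.27) ≈ 9.6794.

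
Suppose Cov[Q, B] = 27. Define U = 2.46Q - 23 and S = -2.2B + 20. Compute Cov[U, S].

Cov[U, S] = a·c·Cov[Q, B] = 2.46·(-2.2)·27 = -146.124. Additive constants drop out.

Cov[U, S] = -146.124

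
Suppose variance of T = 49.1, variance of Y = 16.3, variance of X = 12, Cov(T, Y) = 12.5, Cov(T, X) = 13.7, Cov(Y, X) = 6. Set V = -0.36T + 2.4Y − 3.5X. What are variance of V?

variance of V = 159.37536

variance of V = a²·variance of T + b²·variance of Y + c²·variance of X + 2ab·Cov(T, Y) + 2ac·Cov(T, X) + 2bc·Cov(Y, X), with a = -0.36, b = 2.4, c = -3.5.
= 6.36336 + 93.888 + 147 + (-21.6) + 34.524 + (-100.8)
= 159.37536.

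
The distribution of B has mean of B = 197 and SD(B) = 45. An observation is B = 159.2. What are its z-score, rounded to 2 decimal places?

z = (B − mean of B) / SD(B) = (159.2 − 197) / 45 = -0.84.

z = -0.84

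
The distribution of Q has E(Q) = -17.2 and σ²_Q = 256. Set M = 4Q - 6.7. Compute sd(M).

M = 4Q - 6.7 is linear with a = 4, b = -6.7.
sd(Q) = √256 = 16.
sd(M) = |a|·sd(Q) = |4|·16 = 64.

sd(M) = 64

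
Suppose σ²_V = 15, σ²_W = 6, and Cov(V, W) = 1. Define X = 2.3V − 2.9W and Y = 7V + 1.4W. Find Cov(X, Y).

By bilinearity, Cov(X, Y) = ac·σ²_V + bd·σ²_W + (ad+bc)·Cov(V, W), with a=2.3, b=-2.9, c=7, d=1.4.
ac·σ²_V = 2.3·7·15 = 241.5
bd·σ²_W = (-2.9)·1.4·6 = -24.36
(ad+bc)·Cov(V, W) = (-17.08)·1 = -17.08
Cov(X, Y) = 241.5 + (-24.36) + (-17.08) = 200.06.

Cov(X, Y) = 200.06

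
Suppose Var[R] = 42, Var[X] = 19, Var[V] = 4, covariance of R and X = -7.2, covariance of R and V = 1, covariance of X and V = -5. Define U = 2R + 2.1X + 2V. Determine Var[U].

Var[U] = a²·Var[R] + b²·Var[X] + c²·Var[V] + 2ab·covariance of R and X + 2ac·covariance of R and V + 2bc·covariance of X and V, with a = 2, b = 2.1, c = 2.
= 168 + 83.79 + 16 + (-60.48) + 8 + (-42)
= 173.31.

Var[U] = 173.31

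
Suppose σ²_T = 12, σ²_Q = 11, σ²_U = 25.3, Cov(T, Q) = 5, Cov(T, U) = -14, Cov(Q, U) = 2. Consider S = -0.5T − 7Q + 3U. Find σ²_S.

σ²_S = a²·σ²_T + b²·σ²_Q + c²·σ²_U + 2ab·Cov(T, Q) + 2ac·Cov(T, U) + 2bc·Cov(Q, U), with a = -0.5, b = -7, c = 3.
= 3 + 539 + 227.7 + 35 + 42 + (-84)
= 762.7.

σ²_S = 762.7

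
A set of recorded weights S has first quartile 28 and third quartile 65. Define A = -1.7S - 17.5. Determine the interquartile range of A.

IQR(A) = 62.9

IQR of S = Q3 − Q1 = 65 − 28 = 37.
Under A = aS + b, IQR(A) = |a|·IQR(S) = |-1.7|·37 = 62.9 (shifts cancel; spread scales by |a|).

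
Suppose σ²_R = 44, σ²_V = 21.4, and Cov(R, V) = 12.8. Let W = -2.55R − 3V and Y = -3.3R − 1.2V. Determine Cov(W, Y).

Cov(W, Y) = 613.188

By bilinearity, Cov(W, Y) = ac·σ²_R + bd·σ²_V + (ad+bc)·Cov(R, V), with a=-2.55, b=-3, c=-3.3, d=-1.2.
ac·σ²_R = (-2.55)·(-3.3)·44 = 370.26
bd·σ²_V = (-3)·(-1.2)·21.4 = 77.04
(ad+bc)·Cov(R, V) = (12.96)·12.8 = 165.888
Cov(W, Y) = 370.26 + 77.04 + 165.888 = 613.188.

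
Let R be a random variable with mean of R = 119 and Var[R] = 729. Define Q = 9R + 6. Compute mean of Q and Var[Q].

Q = 9R + 6 is linear with a = 9, b = 6.
mean of Q = a·mean of R + b = 9·119 + 6 = 1077.
Var[Q] = a²·Var[R] = 9²·729 = 59049 (the additive constant 6 does not affect variance).

mean of Q = 1077, Var[Q] = 59049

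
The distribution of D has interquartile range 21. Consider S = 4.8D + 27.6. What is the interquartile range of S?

Under S = aD + b, IQR(S) = |a|·IQR(D) = |4.8|·21 = 100.8 (shifts cancel; spread scales by |a|).

IQR(S) = 100.8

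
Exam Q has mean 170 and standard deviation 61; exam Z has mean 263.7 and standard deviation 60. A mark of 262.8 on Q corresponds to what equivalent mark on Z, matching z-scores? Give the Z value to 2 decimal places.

Z = 354.98

z = (262.8 − 170)/61 ≈ 1.5213.
Z = 263.7 + z·60 = 263.7 + (262.8 − 170)·60/61 ≈ 354.98.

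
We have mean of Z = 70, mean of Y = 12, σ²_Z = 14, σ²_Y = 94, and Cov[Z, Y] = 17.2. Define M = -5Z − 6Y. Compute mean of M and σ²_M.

mean of M = (-5)·mean of Z + (-6)·mean of Y = (-5)·70 + (-6)·12 = -422.
σ²_M = a²·σ²_Z + b²·σ²_Y + 2ab·Cov[Z, Y] with a = -5, b = -6.
= (-5)²·14 + (-6)²·94 + 2·(-5)·(-6)·17.2
= 350 + 3384 + 1032 = 4766.

mean of M = -422, σ²_M = 4766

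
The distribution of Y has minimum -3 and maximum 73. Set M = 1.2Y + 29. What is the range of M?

Range of Y = 73 − (-3) = 76.
Range(M) = |a|·Range(Y) = |1.2|·76 = 91.2.

Range(M) = 91.2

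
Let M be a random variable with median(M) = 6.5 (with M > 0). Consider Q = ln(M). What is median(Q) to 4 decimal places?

ln(M) is monotone on this domain, so median(Q) = ln(6.5) ≈ 1.8718.

median(Q) = 1.8718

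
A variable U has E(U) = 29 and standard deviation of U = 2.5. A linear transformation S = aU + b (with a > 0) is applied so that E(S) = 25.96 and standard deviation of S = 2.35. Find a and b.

standard deviation of S = a·standard deviation of U (a > 0), so a = 2.35/2.5 = 0.94.
E(S) = a·E(U) + b, so b = 25.96 − 0.94·29 = -1.3.

a = 0.94, b = -1.3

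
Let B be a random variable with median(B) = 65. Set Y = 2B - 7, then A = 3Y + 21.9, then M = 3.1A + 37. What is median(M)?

median(Y) = 2·65 + (-7) = 123.
median(A) = 3·123 + 21.9 = 390.9.
median(M) = 3.1·390.9 + 37 = 1248.79.

median(M) = 1248.79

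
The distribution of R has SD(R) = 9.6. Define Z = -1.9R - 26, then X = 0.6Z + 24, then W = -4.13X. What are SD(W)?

SD(W) = 45.19872

SD(Z) = |-1.9|·9.6 = 18.24.
SD(X) = |0.6|·18.24 = 10.944.
SD(W) = |-4.13|·10.944 = 45.19872.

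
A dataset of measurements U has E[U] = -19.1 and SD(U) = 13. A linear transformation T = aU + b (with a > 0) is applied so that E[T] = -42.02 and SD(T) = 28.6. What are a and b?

SD(T) = a·SD(U) (a > 0), so a = 28.6/13 = 2.2.
E[T] = a·E[U] + b, so b = -42.02 − 2.2·(-19.1) = 0.

a = 2.2, b = 0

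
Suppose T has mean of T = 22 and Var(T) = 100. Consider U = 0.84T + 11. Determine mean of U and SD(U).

U = 0.84T + 11 is linear with a = 0.84, b = 11.
mean of U = a·mean of T + b = 0.84·22 + 11 = 29.48.
SD(T) = √100 = 10.
SD(U) = |a|·SD(T) = |0.84|·10 = 8.4.

mean of U = 29.48, SD(U) = 8.4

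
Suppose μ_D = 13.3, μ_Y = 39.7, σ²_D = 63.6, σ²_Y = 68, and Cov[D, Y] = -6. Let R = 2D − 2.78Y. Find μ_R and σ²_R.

μ_R = -83.766, σ²_R = 846.6512

μ_R = 2·μ_D + (-2.78)·μ_Y = 2·13.3 + (-2.78)·39.7 = -83.766.
σ²_R = a²·σ²_D + b²·σ²_Y + 2ab·Cov[D, Y] with a = 2, b = -2.78.
= 2²·63.6 + (-2.78)²·68 + 2·2·(-2.78)·(-6)
= 254.4 + 525.5312 + 66.72 = 846.6512.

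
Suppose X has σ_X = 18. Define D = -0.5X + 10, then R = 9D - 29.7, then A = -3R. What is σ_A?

σ_D = |-0.5|·18 = 9.
σ_R = |9|·9 = 81.
σ_A = |-3|·81 = 243.

σ_A = 243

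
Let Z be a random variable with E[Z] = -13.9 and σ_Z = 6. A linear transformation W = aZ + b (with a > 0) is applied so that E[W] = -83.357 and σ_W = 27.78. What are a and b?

σ_W = a·σ_Z (a > 0), so a = 27.78/6 = 4.63.
E[W] = a·E[Z] + b, so b = -83.357 − 4.63·(-13.9) = -19.

a = 4.63, b = -19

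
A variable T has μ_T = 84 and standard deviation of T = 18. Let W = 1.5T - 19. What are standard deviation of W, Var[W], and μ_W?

W = 1.5T - 19 is linear with a = 1.5, b = -19.
standard deviation of W = |a|·standard deviation of T = |1.5|·18 = 27.
Var[T] = 18² = 324.
Var[W] = a²·Var[T] = 1.5²·324 = 729 (the additive constant -19 does not affect variance).
μ_W = a·μ_T + b = 1.5·84 + (-19) = 107.

standard deviation of W = 27, Var[W] = 729, μ_W = 107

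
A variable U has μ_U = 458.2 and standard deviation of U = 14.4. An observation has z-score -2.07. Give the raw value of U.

U = μ_U + z·standard deviation of U = 458.2 + (-2.07)·14.4 = 428.392.

U = 428.392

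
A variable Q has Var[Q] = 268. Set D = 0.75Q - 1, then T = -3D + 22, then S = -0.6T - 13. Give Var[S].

Var[D] = 0.75²·268 = 150.75.
Var[T] = (-3)²·150.75 = 1356.75.
Var[S] = (-0.6)²·1356.75 = 488.43.

Var[S] = 488.43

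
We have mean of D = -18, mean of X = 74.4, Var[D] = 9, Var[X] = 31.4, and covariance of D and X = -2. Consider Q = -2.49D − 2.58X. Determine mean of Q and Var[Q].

mean of Q = -147.132, Var[Q] = 239.11506

mean of Q = (-2.49)·mean of D + (-2.58)·mean of X = (-2.49)·(-18) + (-2.58)·74.4 = -147.132.
Var[Q] = a²·Var[D] + b²·Var[X] + 2ab·covariance of D and X with a = -2.49, b = -2.58.
= (-2.49)²·9 + (-2.58)²·31.4 + 2·(-2.49)·(-2.58)·(-2)
= 55.8009 + 209.01096 + (-25.6968) = 239.11506.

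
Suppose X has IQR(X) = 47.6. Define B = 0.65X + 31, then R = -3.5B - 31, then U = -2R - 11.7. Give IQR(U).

IQR(B) = |0.65|·47.6 = 30.94.
IQR(R) = |-3.5|·30.94 = 108.29.
IQR(U) = |-2|·108.29 = 216.58.

IQR(U) = 216.58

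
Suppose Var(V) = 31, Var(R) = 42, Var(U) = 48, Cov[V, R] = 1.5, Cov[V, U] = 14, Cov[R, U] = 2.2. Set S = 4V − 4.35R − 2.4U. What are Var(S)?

Var(S) = a²·Var(V) + b²·Var(R) + c²·Var(U) + 2ab·Cov[V, R] + 2ac·Cov[V, U] + 2bc·Cov[R, U], with a = 4, b = -4.35, c = -2.4.
= 496 + 794.745 + 276.48 + (-52.2) + (-268.8) + 45.936
= 1292.161.

Var(S) = 1292.161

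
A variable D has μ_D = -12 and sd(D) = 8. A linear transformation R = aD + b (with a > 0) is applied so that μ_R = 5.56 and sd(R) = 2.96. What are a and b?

sd(R) = a·sd(D) (a > 0), so a = 2.96/8 = 0.37.
μ_R = a·μ_D + b, so b = 5.56 − 0.37·(-12) = 10.

a = 0.37, b = 10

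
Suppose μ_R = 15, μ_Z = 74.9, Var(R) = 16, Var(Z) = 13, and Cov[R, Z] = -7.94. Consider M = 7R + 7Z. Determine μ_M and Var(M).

μ_M = 7·μ_R + 7·μ_Z = 7·15 + 7·74.9 = 629.3.
Var(M) = a²·Var(R) + b²·Var(Z) + 2ab·Cov[R, Z] with a = 7, b = 7.
= 7²·16 + 7²·13 + 2·7·7·(-7.94)
= 784 + 637 + (-778.12) = 642.88.

μ_M = 629.3, Var(M) = 642.88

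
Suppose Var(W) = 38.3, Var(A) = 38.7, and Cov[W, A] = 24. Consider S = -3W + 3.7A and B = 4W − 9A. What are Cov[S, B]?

By bilinearity, Cov[S, B] = ac·Var(W) + bd·Var(A) + (ad+bc)·Cov[W, A], with a=-3, b=3.7, c=4, d=-9.
ac·Var(W) = (-3)·4·38.3 = -459.6
bd·Var(A) = 3.7·(-9)·38.7 = -1288.71
(ad+bc)·Cov[W, A] = (41.8)·24 = 1003.2
Cov[S, B] = -459.6 + (-1288.71) + 1003.2 = -745.11.

Cov[S, B] = -745.11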